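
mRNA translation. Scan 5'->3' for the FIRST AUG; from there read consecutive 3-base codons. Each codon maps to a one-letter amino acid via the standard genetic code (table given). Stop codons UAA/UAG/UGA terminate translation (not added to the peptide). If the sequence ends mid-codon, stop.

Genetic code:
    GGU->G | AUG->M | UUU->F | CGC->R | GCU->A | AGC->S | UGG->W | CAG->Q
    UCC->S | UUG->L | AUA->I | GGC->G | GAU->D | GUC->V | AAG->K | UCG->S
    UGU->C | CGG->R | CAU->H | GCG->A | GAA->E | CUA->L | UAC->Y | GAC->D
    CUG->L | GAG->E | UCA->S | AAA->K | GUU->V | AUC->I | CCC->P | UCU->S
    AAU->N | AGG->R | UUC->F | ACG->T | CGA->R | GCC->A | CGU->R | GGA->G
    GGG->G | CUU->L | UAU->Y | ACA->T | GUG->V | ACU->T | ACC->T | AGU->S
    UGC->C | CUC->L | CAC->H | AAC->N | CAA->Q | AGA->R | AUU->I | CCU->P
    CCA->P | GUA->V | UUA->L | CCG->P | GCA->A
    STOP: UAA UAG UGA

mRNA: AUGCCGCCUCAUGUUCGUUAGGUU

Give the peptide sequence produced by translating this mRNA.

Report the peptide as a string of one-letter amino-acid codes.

Answer: MPPHVR

Derivation:
start AUG at pos 0
pos 0: AUG -> M; peptide=M
pos 3: CCG -> P; peptide=MP
pos 6: CCU -> P; peptide=MPP
pos 9: CAU -> H; peptide=MPPH
pos 12: GUU -> V; peptide=MPPHV
pos 15: CGU -> R; peptide=MPPHVR
pos 18: UAG -> STOP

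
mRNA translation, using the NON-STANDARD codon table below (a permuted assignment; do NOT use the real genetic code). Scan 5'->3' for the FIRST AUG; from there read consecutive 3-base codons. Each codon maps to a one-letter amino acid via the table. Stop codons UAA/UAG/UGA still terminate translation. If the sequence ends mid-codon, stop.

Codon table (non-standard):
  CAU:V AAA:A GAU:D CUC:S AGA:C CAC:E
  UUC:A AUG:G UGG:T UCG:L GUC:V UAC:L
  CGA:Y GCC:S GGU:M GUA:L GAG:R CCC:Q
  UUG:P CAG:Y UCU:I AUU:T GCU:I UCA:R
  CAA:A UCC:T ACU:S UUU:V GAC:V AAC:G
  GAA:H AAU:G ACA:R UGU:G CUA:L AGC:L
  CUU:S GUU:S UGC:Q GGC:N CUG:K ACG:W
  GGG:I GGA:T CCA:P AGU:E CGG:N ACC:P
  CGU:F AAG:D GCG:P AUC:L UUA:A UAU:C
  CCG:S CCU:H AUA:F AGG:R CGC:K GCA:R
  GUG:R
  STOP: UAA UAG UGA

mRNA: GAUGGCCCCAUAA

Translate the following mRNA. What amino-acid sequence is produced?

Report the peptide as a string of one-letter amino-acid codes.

start AUG at pos 1
pos 1: AUG -> G; peptide=G
pos 4: GCC -> S; peptide=GS
pos 7: CCA -> P; peptide=GSP
pos 10: UAA -> STOP

Answer: GSP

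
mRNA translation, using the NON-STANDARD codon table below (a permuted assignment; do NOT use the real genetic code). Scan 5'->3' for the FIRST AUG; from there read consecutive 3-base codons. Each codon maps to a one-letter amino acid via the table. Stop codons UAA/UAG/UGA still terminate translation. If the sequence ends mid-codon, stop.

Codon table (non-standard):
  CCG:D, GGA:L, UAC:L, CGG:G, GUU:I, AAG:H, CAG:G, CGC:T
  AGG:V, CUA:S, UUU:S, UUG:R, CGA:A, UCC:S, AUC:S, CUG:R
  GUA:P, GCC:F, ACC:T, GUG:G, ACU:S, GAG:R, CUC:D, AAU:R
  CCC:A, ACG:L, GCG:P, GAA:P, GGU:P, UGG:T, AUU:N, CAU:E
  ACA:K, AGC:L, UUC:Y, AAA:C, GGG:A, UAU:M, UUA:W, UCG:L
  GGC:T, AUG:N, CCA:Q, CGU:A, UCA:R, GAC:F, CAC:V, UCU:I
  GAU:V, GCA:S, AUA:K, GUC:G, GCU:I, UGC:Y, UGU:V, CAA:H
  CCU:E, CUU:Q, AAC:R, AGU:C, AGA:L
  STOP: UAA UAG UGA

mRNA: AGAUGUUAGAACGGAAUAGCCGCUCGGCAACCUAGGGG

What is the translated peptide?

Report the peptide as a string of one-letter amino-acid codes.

Answer: NWPGRLTLST

Derivation:
start AUG at pos 2
pos 2: AUG -> N; peptide=N
pos 5: UUA -> W; peptide=NW
pos 8: GAA -> P; peptide=NWP
pos 11: CGG -> G; peptide=NWPG
pos 14: AAU -> R; peptide=NWPGR
pos 17: AGC -> L; peptide=NWPGRL
pos 20: CGC -> T; peptide=NWPGRLT
pos 23: UCG -> L; peptide=NWPGRLTL
pos 26: GCA -> S; peptide=NWPGRLTLS
pos 29: ACC -> T; peptide=NWPGRLTLST
pos 32: UAG -> STOP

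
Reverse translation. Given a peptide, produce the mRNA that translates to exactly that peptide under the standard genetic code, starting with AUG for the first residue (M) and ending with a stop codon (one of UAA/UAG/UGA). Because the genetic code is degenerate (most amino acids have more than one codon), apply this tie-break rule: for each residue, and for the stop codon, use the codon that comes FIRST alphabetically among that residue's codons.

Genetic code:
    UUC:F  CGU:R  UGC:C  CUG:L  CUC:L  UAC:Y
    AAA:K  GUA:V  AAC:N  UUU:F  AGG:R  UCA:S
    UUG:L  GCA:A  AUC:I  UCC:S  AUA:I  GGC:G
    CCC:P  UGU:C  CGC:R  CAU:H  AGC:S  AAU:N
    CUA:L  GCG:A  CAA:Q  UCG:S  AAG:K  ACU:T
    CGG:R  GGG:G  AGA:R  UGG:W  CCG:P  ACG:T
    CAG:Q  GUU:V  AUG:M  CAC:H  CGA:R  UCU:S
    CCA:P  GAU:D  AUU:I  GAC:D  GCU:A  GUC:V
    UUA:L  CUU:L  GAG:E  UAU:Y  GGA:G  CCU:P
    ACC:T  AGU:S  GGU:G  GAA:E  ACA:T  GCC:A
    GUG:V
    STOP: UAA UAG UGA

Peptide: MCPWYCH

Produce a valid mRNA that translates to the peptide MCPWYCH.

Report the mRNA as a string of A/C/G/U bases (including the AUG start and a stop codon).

Answer: mRNA: AUGUGCCCAUGGUACUGCCACUAA

Derivation:
residue 1: M -> AUG (start codon)
residue 2: C codons sorted = UGC,UGU -> pick first = UGC
residue 3: P codons sorted = CCA,CCC,CCG,CCU -> pick first = CCA
residue 4: W -> UGG (only codon)
residue 5: Y codons sorted = UAC,UAU -> pick first = UAC
residue 6: C codons sorted = UGC,UGU -> pick first = UGC
residue 7: H codons sorted = CAC,CAU -> pick first = CAC
terminator: stop codons sorted = UAA,UAG,UGA -> pick first = UAA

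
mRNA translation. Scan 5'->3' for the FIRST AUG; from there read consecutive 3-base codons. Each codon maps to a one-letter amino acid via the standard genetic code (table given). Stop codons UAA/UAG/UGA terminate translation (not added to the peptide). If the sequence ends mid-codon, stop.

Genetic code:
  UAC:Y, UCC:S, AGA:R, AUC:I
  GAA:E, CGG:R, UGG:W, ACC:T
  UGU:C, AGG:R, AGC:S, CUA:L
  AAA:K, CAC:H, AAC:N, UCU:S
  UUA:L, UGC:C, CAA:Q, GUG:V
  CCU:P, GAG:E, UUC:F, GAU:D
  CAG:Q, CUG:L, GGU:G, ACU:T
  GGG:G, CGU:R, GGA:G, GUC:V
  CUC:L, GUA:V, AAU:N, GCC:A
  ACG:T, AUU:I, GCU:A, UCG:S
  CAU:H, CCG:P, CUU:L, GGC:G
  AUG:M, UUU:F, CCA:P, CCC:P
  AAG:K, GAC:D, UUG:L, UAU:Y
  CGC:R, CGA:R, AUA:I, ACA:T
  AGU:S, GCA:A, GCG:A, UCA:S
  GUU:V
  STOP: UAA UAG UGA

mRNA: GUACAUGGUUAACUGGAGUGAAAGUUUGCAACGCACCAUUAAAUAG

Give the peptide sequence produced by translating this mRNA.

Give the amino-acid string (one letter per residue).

Answer: MVNWSESLQRTIK

Derivation:
start AUG at pos 4
pos 4: AUG -> M; peptide=M
pos 7: GUU -> V; peptide=MV
pos 10: AAC -> N; peptide=MVN
pos 13: UGG -> W; peptide=MVNW
pos 16: AGU -> S; peptide=MVNWS
pos 19: GAA -> E; peptide=MVNWSE
pos 22: AGU -> S; peptide=MVNWSES
pos 25: UUG -> L; peptide=MVNWSESL
pos 28: CAA -> Q; peptide=MVNWSESLQ
pos 31: CGC -> R; peptide=MVNWSESLQR
pos 34: ACC -> T; peptide=MVNWSESLQRT
pos 37: AUU -> I; peptide=MVNWSESLQRTI
pos 40: AAA -> K; peptide=MVNWSESLQRTIK
pos 43: UAG -> STOP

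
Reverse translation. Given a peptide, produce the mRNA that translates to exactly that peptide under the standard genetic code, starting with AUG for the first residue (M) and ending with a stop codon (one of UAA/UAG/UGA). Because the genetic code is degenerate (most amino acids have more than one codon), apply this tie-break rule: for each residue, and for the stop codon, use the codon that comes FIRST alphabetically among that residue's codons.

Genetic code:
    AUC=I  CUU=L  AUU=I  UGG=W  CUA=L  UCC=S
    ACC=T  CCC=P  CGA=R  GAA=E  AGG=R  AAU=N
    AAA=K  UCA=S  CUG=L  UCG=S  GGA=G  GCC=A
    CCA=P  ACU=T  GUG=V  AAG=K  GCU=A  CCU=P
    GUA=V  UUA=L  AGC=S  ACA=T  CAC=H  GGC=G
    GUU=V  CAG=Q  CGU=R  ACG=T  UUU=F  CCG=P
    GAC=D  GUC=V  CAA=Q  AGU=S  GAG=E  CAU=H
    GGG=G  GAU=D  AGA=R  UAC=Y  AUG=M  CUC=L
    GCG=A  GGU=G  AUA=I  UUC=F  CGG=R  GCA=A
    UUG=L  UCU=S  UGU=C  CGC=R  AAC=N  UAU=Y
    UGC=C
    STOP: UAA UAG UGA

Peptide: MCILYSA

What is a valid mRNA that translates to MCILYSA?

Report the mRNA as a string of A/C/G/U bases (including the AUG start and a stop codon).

Answer: mRNA: AUGUGCAUACUAUACAGCGCAUAA

Derivation:
residue 1: M -> AUG (start codon)
residue 2: C codons sorted = UGC,UGU -> pick first = UGC
residue 3: I codons sorted = AUA,AUC,AUU -> pick first = AUA
residue 4: L codons sorted = CUA,CUC,CUG,CUU,UUA,UUG -> pick first = CUA
residue 5: Y codons sorted = UAC,UAU -> pick first = UAC
residue 6: S codons sorted = AGC,AGU,UCA,UCC,UCG,UCU -> pick first = AGC
residue 7: A codons sorted = GCA,GCC,GCG,GCU -> pick first = GCA
terminator: stop codons sorted = UAA,UAG,UGA -> pick first = UAA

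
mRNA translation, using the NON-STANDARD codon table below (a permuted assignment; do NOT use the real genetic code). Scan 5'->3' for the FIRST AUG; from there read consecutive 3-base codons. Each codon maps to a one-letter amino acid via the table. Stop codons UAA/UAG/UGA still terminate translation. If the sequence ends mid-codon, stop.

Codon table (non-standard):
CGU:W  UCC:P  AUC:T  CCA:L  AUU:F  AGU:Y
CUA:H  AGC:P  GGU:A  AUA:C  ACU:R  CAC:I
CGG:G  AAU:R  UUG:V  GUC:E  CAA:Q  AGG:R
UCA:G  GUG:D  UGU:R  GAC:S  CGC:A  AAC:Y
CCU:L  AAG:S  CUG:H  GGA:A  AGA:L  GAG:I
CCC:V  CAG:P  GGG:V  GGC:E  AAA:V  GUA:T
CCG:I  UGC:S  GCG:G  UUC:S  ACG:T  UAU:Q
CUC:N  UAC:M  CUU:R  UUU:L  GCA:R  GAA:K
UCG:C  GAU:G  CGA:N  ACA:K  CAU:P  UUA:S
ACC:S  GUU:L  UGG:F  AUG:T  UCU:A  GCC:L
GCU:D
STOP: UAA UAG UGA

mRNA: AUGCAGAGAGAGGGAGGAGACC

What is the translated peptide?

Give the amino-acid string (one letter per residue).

start AUG at pos 0
pos 0: AUG -> T; peptide=T
pos 3: CAG -> P; peptide=TP
pos 6: AGA -> L; peptide=TPL
pos 9: GAG -> I; peptide=TPLI
pos 12: GGA -> A; peptide=TPLIA
pos 15: GGA -> A; peptide=TPLIAA
pos 18: GAC -> S; peptide=TPLIAAS
pos 21: only 1 nt remain (<3), stop (end of mRNA)

Answer: TPLIAAS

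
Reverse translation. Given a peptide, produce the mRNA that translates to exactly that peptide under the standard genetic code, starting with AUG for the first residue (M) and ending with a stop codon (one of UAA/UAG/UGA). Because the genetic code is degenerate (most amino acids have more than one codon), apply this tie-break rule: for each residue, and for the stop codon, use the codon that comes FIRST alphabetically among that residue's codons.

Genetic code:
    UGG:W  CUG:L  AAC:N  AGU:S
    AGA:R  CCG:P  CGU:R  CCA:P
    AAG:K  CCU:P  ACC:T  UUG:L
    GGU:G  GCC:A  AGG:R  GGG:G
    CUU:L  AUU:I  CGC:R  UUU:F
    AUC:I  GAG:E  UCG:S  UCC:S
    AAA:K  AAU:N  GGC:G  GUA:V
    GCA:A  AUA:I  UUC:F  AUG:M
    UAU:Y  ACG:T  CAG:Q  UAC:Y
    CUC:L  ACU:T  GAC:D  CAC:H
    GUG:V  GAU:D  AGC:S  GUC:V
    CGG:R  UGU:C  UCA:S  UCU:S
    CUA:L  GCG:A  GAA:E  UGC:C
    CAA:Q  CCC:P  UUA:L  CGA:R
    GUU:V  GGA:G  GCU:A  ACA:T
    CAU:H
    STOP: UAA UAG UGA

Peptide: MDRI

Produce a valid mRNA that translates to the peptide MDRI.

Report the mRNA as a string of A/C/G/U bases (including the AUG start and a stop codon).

residue 1: M -> AUG (start codon)
residue 2: D codons sorted = GAC,GAU -> pick first = GAC
residue 3: R codons sorted = AGA,AGG,CGA,CGC,CGG,CGU -> pick first = AGA
residue 4: I codons sorted = AUA,AUC,AUU -> pick first = AUA
terminator: stop codons sorted = UAA,UAG,UGA -> pick first = UAA

Answer: mRNA: AUGGACAGAAUAUAA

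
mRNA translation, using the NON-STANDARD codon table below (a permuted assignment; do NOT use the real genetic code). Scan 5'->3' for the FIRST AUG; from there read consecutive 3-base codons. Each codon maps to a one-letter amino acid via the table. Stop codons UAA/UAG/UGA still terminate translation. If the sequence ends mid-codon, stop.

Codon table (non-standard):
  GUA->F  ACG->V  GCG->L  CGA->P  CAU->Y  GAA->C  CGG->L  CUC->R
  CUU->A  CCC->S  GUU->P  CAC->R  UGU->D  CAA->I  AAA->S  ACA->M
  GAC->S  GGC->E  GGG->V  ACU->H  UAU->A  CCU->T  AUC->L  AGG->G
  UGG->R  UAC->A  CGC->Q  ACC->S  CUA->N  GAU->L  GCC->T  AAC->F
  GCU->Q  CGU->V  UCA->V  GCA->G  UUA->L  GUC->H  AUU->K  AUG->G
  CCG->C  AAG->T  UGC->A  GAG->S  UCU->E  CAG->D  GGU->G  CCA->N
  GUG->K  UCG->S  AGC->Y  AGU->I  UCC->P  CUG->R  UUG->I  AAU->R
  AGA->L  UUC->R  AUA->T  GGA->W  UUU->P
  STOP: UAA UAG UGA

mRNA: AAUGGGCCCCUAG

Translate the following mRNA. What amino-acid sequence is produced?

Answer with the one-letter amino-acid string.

Answer: GES

Derivation:
start AUG at pos 1
pos 1: AUG -> G; peptide=G
pos 4: GGC -> E; peptide=GE
pos 7: CCC -> S; peptide=GES
pos 10: UAG -> STOP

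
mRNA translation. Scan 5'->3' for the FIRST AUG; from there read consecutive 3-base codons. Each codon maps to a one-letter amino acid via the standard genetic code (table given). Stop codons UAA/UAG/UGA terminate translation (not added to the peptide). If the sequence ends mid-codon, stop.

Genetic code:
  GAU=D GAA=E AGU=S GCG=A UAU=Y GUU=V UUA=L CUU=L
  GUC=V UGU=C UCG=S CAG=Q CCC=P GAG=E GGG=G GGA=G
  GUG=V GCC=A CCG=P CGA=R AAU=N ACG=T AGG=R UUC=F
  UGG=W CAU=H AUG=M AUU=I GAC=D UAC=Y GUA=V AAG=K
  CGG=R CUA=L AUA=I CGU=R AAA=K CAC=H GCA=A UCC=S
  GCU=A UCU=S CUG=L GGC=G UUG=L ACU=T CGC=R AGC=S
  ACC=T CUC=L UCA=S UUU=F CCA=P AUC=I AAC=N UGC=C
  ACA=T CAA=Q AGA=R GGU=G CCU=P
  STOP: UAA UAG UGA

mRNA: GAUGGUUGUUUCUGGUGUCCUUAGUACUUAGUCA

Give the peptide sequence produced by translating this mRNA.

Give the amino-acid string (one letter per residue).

Answer: MVVSGVLST

Derivation:
start AUG at pos 1
pos 1: AUG -> M; peptide=M
pos 4: GUU -> V; peptide=MV
pos 7: GUU -> V; peptide=MVV
pos 10: UCU -> S; peptide=MVVS
pos 13: GGU -> G; peptide=MVVSG
pos 16: GUC -> V; peptide=MVVSGV
pos 19: CUU -> L; peptide=MVVSGVL
pos 22: AGU -> S; peptide=MVVSGVLS
pos 25: ACU -> T; peptide=MVVSGVLST
pos 28: UAG -> STOP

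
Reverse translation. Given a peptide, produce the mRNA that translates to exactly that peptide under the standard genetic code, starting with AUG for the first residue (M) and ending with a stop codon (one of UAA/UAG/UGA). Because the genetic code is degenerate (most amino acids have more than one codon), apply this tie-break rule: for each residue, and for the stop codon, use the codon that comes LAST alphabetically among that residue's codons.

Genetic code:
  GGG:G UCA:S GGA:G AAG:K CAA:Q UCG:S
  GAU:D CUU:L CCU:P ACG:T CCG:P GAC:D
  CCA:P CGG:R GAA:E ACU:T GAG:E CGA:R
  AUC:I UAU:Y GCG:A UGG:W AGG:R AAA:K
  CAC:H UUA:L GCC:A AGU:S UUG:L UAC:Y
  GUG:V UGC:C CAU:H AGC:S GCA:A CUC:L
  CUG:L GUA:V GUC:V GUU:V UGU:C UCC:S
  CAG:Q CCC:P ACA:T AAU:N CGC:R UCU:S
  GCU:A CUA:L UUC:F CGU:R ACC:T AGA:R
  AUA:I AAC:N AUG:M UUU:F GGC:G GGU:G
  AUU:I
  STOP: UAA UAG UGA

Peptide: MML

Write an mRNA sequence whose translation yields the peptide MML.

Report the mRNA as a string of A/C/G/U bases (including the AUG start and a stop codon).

residue 1: M -> AUG (start codon)
residue 2: M -> AUG (only codon)
residue 3: L codons sorted = CUA,CUC,CUG,CUU,UUA,UUG -> pick last = UUG
terminator: stop codons sorted = UAA,UAG,UGA -> pick last = UGA

Answer: mRNA: AUGAUGUUGUGA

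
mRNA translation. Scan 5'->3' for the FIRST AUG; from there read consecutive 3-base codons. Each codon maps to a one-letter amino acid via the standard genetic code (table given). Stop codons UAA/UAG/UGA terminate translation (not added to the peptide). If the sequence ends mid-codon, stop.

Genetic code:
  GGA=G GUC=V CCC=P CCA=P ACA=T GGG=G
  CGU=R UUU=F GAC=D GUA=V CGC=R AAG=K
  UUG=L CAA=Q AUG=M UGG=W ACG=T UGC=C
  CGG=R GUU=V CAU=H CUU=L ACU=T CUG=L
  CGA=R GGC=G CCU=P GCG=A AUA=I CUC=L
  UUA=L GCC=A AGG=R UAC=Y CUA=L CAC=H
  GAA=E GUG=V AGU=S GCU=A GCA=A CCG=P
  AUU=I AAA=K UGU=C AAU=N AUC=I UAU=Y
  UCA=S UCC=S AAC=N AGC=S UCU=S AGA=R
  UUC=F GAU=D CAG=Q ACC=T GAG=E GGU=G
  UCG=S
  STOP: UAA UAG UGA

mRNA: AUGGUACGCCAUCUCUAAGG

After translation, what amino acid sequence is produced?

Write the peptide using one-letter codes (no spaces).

start AUG at pos 0
pos 0: AUG -> M; peptide=M
pos 3: GUA -> V; peptide=MV
pos 6: CGC -> R; peptide=MVR
pos 9: CAU -> H; peptide=MVRH
pos 12: CUC -> L; peptide=MVRHL
pos 15: UAA -> STOP

Answer: MVRHL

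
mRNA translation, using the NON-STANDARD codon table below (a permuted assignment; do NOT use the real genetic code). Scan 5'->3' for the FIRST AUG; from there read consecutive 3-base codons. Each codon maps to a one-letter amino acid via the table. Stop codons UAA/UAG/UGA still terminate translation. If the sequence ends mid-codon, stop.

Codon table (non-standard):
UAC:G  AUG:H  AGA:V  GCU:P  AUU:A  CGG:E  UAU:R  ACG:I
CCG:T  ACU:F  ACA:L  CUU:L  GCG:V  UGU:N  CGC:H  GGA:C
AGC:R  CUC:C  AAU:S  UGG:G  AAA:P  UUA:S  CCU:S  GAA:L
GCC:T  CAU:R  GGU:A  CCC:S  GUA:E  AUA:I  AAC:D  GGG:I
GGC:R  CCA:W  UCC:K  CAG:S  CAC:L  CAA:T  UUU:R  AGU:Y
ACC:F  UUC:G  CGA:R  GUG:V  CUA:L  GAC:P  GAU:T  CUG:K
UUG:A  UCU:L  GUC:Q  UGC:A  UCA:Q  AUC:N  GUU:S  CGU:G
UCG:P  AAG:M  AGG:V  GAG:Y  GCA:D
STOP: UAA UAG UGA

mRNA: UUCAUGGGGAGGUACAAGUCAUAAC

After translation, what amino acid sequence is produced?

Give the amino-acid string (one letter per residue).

start AUG at pos 3
pos 3: AUG -> H; peptide=H
pos 6: GGG -> I; peptide=HI
pos 9: AGG -> V; peptide=HIV
pos 12: UAC -> G; peptide=HIVG
pos 15: AAG -> M; peptide=HIVGM
pos 18: UCA -> Q; peptide=HIVGMQ
pos 21: UAA -> STOP

Answer: HIVGMQ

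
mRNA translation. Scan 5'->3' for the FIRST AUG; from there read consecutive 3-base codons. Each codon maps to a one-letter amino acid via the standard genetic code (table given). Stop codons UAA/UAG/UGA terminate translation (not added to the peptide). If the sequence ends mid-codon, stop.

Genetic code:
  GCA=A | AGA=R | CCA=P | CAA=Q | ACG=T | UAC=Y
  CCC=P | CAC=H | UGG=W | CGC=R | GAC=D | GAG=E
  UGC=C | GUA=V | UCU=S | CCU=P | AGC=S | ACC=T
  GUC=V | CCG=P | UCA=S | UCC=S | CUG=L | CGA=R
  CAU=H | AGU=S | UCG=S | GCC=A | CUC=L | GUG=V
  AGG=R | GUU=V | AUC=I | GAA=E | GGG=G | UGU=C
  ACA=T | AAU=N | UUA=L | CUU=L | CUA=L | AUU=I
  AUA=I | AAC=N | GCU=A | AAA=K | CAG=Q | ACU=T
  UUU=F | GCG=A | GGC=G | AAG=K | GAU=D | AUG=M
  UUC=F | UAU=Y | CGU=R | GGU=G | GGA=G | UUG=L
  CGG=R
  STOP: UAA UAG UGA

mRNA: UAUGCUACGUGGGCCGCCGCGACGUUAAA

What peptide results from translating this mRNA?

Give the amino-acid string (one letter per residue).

start AUG at pos 1
pos 1: AUG -> M; peptide=M
pos 4: CUA -> L; peptide=ML
pos 7: CGU -> R; peptide=MLR
pos 10: GGG -> G; peptide=MLRG
pos 13: CCG -> P; peptide=MLRGP
pos 16: CCG -> P; peptide=MLRGPP
pos 19: CGA -> R; peptide=MLRGPPR
pos 22: CGU -> R; peptide=MLRGPPRR
pos 25: UAA -> STOP

Answer: MLRGPPRR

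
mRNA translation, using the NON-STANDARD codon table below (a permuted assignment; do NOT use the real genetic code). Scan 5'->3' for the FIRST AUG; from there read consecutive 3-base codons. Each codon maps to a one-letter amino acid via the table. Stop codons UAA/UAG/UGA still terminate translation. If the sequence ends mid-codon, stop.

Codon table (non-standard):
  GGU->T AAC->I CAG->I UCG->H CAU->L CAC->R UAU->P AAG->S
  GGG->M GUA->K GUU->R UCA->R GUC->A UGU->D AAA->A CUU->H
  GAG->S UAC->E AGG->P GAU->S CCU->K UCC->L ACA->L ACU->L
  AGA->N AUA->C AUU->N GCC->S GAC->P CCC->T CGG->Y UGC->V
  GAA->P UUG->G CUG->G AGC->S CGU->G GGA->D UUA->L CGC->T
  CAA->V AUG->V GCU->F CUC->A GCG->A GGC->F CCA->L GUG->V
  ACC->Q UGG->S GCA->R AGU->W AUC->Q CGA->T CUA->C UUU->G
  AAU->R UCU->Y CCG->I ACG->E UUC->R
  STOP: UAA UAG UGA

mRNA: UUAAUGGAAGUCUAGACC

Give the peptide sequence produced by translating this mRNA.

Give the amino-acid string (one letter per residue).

start AUG at pos 3
pos 3: AUG -> V; peptide=V
pos 6: GAA -> P; peptide=VP
pos 9: GUC -> A; peptide=VPA
pos 12: UAG -> STOP

Answer: VPA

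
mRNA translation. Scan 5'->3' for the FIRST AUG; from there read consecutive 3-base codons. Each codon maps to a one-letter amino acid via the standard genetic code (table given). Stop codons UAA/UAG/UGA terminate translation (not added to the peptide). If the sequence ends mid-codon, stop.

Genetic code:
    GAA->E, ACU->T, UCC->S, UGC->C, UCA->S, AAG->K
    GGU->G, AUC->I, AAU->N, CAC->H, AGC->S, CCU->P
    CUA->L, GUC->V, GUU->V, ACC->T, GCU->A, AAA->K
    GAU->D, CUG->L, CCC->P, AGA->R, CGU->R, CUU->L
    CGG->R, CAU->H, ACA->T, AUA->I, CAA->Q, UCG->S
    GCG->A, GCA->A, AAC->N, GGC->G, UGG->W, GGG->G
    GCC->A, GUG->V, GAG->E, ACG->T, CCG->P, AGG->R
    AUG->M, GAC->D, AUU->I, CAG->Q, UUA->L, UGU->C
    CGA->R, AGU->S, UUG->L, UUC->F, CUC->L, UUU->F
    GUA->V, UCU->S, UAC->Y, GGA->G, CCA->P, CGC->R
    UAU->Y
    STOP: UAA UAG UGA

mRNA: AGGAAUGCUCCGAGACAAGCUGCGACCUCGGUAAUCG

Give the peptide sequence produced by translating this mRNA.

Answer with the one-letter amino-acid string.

Answer: MLRDKLRPR

Derivation:
start AUG at pos 4
pos 4: AUG -> M; peptide=M
pos 7: CUC -> L; peptide=ML
pos 10: CGA -> R; peptide=MLR
pos 13: GAC -> D; peptide=MLRD
pos 16: AAG -> K; peptide=MLRDK
pos 19: CUG -> L; peptide=MLRDKL
pos 22: CGA -> R; peptide=MLRDKLR
pos 25: CCU -> P; peptide=MLRDKLRP
pos 28: CGG -> R; peptide=MLRDKLRPR
pos 31: UAA -> STOP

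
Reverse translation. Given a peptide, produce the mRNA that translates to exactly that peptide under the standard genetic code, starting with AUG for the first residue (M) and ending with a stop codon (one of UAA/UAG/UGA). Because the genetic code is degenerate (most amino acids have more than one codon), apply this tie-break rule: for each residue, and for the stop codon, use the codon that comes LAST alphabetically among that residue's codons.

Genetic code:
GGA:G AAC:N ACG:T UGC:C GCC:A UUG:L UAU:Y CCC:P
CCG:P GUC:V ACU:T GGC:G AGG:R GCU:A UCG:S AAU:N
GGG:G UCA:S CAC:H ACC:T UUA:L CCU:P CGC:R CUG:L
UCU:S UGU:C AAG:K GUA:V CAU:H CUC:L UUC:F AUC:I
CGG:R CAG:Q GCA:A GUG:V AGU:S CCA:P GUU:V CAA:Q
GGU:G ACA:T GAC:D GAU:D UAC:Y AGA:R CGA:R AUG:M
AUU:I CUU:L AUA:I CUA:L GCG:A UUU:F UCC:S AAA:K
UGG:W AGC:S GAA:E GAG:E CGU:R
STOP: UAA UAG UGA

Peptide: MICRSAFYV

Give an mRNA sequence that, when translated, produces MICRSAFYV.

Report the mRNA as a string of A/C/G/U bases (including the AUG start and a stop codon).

residue 1: M -> AUG (start codon)
residue 2: I codons sorted = AUA,AUC,AUU -> pick last = AUU
residue 3: C codons sorted = UGC,UGU -> pick last = UGU
residue 4: R codons sorted = AGA,AGG,CGA,CGC,CGG,CGU -> pick last = CGU
residue 5: S codons sorted = AGC,AGU,UCA,UCC,UCG,UCU -> pick last = UCU
residue 6: A codons sorted = GCA,GCC,GCG,GCU -> pick last = GCU
residue 7: F codons sorted = UUC,UUU -> pick last = UUU
residue 8: Y codons sorted = UAC,UAU -> pick last = UAU
residue 9: V codons sorted = GUA,GUC,GUG,GUU -> pick last = GUU
terminator: stop codons sorted = UAA,UAG,UGA -> pick last = UGA

Answer: mRNA: AUGAUUUGUCGUUCUGCUUUUUAUGUUUGA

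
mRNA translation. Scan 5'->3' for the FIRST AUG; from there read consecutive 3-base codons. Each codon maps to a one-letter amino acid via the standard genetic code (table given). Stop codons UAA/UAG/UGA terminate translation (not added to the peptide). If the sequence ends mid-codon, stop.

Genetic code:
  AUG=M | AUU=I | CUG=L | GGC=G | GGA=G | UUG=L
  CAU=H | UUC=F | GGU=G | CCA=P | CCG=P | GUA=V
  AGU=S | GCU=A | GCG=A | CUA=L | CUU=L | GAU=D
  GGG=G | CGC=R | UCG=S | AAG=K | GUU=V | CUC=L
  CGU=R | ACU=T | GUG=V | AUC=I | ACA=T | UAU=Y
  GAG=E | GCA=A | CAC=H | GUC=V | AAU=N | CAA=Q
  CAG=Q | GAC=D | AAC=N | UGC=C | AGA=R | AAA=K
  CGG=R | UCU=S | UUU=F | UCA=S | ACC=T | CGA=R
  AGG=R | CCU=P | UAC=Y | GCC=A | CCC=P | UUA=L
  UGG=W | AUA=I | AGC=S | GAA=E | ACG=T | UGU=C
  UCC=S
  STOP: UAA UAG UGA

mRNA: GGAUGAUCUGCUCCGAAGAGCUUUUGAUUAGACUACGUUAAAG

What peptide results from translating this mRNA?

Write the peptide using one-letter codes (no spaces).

Answer: MICSEELLIRLR

Derivation:
start AUG at pos 2
pos 2: AUG -> M; peptide=M
pos 5: AUC -> I; peptide=MI
pos 8: UGC -> C; peptide=MIC
pos 11: UCC -> S; peptide=MICS
pos 14: GAA -> E; peptide=MICSE
pos 17: GAG -> E; peptide=MICSEE
pos 20: CUU -> L; peptide=MICSEEL
pos 23: UUG -> L; peptide=MICSEELL
pos 26: AUU -> I; peptide=MICSEELLI
pos 29: AGA -> R; peptide=MICSEELLIR
pos 32: CUA -> L; peptide=MICSEELLIRL
pos 35: CGU -> R; peptide=MICSEELLIRLR
pos 38: UAA -> STOP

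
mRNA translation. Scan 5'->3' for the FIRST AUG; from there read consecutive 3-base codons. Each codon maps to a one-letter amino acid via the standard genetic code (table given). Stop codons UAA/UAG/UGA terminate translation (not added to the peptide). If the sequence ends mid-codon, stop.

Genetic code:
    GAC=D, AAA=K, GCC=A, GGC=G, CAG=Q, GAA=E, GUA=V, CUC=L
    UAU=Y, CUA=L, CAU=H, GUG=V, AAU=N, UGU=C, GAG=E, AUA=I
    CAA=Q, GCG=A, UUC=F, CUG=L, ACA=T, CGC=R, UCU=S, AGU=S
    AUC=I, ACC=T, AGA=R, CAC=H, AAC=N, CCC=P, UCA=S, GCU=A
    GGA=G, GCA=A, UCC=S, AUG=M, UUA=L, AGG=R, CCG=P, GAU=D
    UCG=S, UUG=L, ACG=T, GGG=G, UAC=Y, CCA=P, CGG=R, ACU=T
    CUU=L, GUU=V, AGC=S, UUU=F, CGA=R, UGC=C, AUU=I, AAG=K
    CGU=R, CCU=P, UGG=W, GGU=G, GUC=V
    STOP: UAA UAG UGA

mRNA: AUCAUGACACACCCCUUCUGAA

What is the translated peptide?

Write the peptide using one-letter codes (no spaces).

start AUG at pos 3
pos 3: AUG -> M; peptide=M
pos 6: ACA -> T; peptide=MT
pos 9: CAC -> H; peptide=MTH
pos 12: CCC -> P; peptide=MTHP
pos 15: UUC -> F; peptide=MTHPF
pos 18: UGA -> STOP

Answer: MTHPF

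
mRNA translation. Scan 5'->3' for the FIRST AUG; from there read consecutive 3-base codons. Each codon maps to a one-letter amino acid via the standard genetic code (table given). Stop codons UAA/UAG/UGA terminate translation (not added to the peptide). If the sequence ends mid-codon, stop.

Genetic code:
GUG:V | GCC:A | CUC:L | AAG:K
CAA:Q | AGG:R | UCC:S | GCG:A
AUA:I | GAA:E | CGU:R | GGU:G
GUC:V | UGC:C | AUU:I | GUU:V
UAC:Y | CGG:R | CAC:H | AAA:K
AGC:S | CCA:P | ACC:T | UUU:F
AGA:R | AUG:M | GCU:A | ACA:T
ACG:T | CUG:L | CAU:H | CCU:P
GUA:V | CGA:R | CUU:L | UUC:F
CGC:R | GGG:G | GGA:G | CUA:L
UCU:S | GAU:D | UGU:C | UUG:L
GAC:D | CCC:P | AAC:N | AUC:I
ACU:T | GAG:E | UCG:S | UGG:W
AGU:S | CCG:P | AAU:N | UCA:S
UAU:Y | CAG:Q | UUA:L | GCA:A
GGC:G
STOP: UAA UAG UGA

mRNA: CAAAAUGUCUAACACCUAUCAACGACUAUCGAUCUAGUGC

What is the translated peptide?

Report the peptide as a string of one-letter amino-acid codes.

Answer: MSNTYQRLSI

Derivation:
start AUG at pos 4
pos 4: AUG -> M; peptide=M
pos 7: UCU -> S; peptide=MS
pos 10: AAC -> N; peptide=MSN
pos 13: ACC -> T; peptide=MSNT
pos 16: UAU -> Y; peptide=MSNTY
pos 19: CAA -> Q; peptide=MSNTYQ
pos 22: CGA -> R; peptide=MSNTYQR
pos 25: CUA -> L; peptide=MSNTYQRL
pos 28: UCG -> S; peptide=MSNTYQRLS
pos 31: AUC -> I; peptide=MSNTYQRLSI
pos 34: UAG -> STOP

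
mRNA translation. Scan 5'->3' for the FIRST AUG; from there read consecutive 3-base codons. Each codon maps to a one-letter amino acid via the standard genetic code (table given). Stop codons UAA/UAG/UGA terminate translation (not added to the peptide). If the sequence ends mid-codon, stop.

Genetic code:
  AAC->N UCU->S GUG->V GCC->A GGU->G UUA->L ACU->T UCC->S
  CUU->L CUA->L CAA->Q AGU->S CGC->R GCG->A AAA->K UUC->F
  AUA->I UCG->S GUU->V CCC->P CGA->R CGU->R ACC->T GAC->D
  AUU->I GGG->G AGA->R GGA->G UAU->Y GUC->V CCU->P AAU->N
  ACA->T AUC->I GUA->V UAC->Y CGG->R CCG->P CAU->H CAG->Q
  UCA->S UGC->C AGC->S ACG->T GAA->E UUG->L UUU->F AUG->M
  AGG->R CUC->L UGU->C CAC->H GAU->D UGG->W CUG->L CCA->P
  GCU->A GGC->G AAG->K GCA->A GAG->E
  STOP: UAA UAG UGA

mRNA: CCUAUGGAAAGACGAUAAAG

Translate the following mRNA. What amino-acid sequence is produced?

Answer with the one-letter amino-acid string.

Answer: MERR

Derivation:
start AUG at pos 3
pos 3: AUG -> M; peptide=M
pos 6: GAA -> E; peptide=ME
pos 9: AGA -> R; peptide=MER
pos 12: CGA -> R; peptide=MERR
pos 15: UAA -> STOP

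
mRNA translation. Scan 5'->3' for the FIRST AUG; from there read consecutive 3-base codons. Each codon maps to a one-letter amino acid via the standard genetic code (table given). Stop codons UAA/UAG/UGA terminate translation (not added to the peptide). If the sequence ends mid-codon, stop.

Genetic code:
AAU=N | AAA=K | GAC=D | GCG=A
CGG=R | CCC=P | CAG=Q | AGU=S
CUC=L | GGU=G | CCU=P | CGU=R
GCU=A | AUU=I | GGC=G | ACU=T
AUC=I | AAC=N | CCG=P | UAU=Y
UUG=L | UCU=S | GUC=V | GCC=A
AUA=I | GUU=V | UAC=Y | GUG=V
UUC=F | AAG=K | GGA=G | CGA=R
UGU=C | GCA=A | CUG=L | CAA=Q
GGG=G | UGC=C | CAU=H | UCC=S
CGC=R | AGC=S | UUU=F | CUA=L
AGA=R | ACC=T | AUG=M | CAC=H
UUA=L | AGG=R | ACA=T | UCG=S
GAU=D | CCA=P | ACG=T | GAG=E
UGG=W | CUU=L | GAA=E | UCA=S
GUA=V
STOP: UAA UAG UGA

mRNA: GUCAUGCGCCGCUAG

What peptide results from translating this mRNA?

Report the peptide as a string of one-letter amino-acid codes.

start AUG at pos 3
pos 3: AUG -> M; peptide=M
pos 6: CGC -> R; peptide=MR
pos 9: CGC -> R; peptide=MRR
pos 12: UAG -> STOP

Answer: MRR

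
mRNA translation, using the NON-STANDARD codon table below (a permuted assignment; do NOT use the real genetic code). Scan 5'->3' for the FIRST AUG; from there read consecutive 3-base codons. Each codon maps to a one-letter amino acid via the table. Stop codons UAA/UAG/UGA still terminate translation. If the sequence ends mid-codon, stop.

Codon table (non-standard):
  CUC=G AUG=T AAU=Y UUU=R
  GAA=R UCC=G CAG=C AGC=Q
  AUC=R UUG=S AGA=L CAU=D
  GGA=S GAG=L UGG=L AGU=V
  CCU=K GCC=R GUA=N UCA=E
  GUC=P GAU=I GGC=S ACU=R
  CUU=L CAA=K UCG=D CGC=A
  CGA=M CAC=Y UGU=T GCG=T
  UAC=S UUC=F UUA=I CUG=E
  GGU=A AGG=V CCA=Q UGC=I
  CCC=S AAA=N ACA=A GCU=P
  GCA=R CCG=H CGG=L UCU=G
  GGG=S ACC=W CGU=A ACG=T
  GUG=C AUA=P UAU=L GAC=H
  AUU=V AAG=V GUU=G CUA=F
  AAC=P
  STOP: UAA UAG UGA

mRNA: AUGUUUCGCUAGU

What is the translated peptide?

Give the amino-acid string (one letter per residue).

start AUG at pos 0
pos 0: AUG -> T; peptide=T
pos 3: UUU -> R; peptide=TR
pos 6: CGC -> A; peptide=TRA
pos 9: UAG -> STOP

Answer: TRA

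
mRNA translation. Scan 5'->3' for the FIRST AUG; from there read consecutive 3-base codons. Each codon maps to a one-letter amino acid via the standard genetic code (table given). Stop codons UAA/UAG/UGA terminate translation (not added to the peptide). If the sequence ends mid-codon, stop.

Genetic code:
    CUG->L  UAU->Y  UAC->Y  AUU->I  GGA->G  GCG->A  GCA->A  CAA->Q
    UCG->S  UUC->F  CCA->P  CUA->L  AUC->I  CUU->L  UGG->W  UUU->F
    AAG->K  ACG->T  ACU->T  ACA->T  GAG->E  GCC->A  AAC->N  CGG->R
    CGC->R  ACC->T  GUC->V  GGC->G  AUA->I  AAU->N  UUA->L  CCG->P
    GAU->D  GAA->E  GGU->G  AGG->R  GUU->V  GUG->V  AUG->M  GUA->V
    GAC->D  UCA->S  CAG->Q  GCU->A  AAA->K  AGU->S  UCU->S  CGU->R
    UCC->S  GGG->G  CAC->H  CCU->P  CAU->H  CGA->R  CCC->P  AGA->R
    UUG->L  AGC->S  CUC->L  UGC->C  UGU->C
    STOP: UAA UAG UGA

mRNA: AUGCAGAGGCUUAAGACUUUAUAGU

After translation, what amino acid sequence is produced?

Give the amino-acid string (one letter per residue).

Answer: MQRLKTL

Derivation:
start AUG at pos 0
pos 0: AUG -> M; peptide=M
pos 3: CAG -> Q; peptide=MQ
pos 6: AGG -> R; peptide=MQR
pos 9: CUU -> L; peptide=MQRL
pos 12: AAG -> K; peptide=MQRLK
pos 15: ACU -> T; peptide=MQRLKT
pos 18: UUA -> L; peptide=MQRLKTL
pos 21: UAG -> STOP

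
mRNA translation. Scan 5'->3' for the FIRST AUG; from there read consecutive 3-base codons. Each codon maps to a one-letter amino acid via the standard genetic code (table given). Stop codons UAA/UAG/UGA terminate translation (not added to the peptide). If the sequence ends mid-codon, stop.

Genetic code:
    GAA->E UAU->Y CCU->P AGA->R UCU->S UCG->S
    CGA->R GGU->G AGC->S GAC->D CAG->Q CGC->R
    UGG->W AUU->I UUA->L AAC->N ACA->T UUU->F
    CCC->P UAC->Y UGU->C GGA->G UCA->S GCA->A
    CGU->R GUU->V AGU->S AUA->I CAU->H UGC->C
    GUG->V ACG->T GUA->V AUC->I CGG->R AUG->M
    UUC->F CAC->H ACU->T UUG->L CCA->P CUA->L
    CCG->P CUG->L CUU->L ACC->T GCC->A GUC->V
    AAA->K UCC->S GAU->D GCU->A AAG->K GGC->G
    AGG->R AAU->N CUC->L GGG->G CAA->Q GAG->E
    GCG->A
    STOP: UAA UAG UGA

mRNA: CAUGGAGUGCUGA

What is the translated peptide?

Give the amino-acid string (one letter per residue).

start AUG at pos 1
pos 1: AUG -> M; peptide=M
pos 4: GAG -> E; peptide=ME
pos 7: UGC -> C; peptide=MEC
pos 10: UGA -> STOP

Answer: MEC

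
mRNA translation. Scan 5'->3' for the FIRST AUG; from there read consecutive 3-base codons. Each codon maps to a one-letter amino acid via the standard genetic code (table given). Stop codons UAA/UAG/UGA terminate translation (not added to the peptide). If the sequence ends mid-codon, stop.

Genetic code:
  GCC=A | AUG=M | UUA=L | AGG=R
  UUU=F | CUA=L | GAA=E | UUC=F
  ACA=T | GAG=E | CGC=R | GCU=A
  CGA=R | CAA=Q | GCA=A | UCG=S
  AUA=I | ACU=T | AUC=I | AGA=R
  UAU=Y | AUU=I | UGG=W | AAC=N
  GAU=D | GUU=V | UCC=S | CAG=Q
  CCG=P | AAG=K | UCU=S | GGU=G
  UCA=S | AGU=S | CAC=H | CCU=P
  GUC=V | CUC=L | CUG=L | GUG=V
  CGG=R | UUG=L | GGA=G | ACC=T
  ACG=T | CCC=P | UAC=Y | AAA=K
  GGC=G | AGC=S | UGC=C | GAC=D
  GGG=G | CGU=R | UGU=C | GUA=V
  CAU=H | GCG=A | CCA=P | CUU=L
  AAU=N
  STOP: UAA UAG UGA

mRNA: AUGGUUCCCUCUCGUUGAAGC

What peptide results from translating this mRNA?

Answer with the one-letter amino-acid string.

Answer: MVPSR

Derivation:
start AUG at pos 0
pos 0: AUG -> M; peptide=M
pos 3: GUU -> V; peptide=MV
pos 6: CCC -> P; peptide=MVP
pos 9: UCU -> S; peptide=MVPS
pos 12: CGU -> R; peptide=MVPSR
pos 15: UGA -> STOP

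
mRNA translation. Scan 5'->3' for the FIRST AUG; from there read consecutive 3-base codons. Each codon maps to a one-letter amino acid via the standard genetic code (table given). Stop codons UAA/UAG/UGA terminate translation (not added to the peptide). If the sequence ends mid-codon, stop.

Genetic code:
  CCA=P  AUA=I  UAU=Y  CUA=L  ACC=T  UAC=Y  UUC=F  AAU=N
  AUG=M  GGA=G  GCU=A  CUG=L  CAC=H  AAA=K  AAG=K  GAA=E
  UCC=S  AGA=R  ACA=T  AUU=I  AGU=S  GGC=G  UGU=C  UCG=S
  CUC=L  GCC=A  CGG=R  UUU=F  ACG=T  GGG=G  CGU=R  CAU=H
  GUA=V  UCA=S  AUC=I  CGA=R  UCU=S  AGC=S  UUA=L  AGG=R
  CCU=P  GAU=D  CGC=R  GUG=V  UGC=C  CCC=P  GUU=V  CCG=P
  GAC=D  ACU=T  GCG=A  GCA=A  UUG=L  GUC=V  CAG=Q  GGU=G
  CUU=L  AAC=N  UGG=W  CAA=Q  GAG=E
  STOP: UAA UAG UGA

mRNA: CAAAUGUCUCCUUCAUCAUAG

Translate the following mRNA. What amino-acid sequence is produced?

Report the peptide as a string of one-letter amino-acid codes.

Answer: MSPSS

Derivation:
start AUG at pos 3
pos 3: AUG -> M; peptide=M
pos 6: UCU -> S; peptide=MS
pos 9: CCU -> P; peptide=MSP
pos 12: UCA -> S; peptide=MSPS
pos 15: UCA -> S; peptide=MSPSS
pos 18: UAG -> STOP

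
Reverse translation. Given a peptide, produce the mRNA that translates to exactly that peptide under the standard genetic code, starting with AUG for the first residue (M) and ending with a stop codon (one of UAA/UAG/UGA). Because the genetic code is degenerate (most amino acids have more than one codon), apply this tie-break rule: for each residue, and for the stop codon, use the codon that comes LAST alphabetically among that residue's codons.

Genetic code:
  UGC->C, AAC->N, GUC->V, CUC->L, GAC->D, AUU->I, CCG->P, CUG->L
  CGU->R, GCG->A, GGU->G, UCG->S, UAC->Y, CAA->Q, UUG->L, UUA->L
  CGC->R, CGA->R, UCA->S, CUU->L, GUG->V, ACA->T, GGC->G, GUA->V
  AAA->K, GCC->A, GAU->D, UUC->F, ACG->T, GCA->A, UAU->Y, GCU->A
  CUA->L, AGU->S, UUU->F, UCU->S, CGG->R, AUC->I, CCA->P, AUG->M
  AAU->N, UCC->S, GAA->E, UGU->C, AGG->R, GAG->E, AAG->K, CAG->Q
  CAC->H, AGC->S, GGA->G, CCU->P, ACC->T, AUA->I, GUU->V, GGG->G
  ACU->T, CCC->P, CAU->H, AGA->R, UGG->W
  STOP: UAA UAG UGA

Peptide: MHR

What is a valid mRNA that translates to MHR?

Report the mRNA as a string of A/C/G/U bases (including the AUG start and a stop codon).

Answer: mRNA: AUGCAUCGUUGA

Derivation:
residue 1: M -> AUG (start codon)
residue 2: H codons sorted = CAC,CAU -> pick last = CAU
residue 3: R codons sorted = AGA,AGG,CGA,CGC,CGG,CGU -> pick last = CGU
terminator: stop codons sorted = UAA,UAG,UGA -> pick last = UGA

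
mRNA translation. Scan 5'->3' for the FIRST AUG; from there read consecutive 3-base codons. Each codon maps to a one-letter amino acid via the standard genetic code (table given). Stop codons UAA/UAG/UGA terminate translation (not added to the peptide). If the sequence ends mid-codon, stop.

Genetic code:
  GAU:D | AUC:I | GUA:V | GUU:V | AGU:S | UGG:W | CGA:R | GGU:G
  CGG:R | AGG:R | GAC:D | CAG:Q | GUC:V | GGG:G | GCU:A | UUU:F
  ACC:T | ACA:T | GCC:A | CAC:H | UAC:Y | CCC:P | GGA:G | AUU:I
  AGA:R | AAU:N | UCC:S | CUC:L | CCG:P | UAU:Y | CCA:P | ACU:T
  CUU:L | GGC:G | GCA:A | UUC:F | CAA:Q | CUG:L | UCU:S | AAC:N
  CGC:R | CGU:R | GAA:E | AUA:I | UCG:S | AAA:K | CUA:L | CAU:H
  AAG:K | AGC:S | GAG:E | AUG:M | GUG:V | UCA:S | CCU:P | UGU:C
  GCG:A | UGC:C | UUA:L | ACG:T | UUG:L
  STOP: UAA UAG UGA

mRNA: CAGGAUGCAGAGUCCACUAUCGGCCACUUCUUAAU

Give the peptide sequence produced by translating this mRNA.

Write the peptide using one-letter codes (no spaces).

start AUG at pos 4
pos 4: AUG -> M; peptide=M
pos 7: CAG -> Q; peptide=MQ
pos 10: AGU -> S; peptide=MQS
pos 13: CCA -> P; peptide=MQSP
pos 16: CUA -> L; peptide=MQSPL
pos 19: UCG -> S; peptide=MQSPLS
pos 22: GCC -> A; peptide=MQSPLSA
pos 25: ACU -> T; peptide=MQSPLSAT
pos 28: UCU -> S; peptide=MQSPLSATS
pos 31: UAA -> STOP

Answer: MQSPLSATS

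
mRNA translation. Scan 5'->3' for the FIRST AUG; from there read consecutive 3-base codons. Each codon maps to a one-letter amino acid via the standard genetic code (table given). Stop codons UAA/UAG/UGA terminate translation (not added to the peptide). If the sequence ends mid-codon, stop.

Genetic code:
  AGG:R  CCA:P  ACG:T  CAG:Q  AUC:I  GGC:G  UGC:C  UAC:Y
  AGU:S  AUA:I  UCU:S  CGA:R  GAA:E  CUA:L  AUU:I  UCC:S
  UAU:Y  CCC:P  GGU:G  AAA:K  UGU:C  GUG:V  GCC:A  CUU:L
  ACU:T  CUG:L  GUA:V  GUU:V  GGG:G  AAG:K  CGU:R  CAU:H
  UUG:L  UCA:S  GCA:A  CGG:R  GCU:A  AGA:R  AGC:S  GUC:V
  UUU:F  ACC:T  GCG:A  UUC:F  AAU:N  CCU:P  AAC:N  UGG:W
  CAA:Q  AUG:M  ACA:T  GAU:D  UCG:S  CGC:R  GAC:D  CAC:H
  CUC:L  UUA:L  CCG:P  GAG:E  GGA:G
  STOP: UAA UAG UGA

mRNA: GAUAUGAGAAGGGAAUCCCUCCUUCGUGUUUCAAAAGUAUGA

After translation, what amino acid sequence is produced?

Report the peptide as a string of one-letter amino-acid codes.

Answer: MRRESLLRVSKV

Derivation:
start AUG at pos 3
pos 3: AUG -> M; peptide=M
pos 6: AGA -> R; peptide=MR
pos 9: AGG -> R; peptide=MRR
pos 12: GAA -> E; peptide=MRRE
pos 15: UCC -> S; peptide=MRRES
pos 18: CUC -> L; peptide=MRRESL
pos 21: CUU -> L; peptide=MRRESLL
pos 24: CGU -> R; peptide=MRRESLLR
pos 27: GUU -> V; peptide=MRRESLLRV
pos 30: UCA -> S; peptide=MRRESLLRVS
pos 33: AAA -> K; peptide=MRRESLLRVSK
pos 36: GUA -> V; peptide=MRRESLLRVSKV
pos 39: UGA -> STOP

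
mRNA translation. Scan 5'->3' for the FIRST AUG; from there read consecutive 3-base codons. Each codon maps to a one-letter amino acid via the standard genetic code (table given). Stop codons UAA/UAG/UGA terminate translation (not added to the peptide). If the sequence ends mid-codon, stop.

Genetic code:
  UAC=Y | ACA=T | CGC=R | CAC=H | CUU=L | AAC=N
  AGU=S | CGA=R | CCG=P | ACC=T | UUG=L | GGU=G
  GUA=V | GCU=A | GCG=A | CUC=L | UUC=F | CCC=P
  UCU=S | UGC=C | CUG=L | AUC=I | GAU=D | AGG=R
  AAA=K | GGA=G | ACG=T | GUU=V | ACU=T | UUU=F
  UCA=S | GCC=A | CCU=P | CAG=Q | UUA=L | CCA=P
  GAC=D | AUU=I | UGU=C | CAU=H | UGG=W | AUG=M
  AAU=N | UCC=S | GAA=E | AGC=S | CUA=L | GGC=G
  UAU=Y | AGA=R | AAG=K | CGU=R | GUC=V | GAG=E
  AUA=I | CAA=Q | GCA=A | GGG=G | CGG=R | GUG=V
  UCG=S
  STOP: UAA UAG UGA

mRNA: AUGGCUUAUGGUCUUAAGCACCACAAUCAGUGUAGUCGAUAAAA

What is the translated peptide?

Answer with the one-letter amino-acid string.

Answer: MAYGLKHHNQCSR

Derivation:
start AUG at pos 0
pos 0: AUG -> M; peptide=M
pos 3: GCU -> A; peptide=MA
pos 6: UAU -> Y; peptide=MAY
pos 9: GGU -> G; peptide=MAYG
pos 12: CUU -> L; peptide=MAYGL
pos 15: AAG -> K; peptide=MAYGLK
pos 18: CAC -> H; peptide=MAYGLKH
pos 21: CAC -> H; peptide=MAYGLKHH
pos 24: AAU -> N; peptide=MAYGLKHHN
pos 27: CAG -> Q; peptide=MAYGLKHHNQ
pos 30: UGU -> C; peptide=MAYGLKHHNQC
pos 33: AGU -> S; peptide=MAYGLKHHNQCS
pos 36: CGA -> R; peptide=MAYGLKHHNQCSR
pos 39: UAA -> STOP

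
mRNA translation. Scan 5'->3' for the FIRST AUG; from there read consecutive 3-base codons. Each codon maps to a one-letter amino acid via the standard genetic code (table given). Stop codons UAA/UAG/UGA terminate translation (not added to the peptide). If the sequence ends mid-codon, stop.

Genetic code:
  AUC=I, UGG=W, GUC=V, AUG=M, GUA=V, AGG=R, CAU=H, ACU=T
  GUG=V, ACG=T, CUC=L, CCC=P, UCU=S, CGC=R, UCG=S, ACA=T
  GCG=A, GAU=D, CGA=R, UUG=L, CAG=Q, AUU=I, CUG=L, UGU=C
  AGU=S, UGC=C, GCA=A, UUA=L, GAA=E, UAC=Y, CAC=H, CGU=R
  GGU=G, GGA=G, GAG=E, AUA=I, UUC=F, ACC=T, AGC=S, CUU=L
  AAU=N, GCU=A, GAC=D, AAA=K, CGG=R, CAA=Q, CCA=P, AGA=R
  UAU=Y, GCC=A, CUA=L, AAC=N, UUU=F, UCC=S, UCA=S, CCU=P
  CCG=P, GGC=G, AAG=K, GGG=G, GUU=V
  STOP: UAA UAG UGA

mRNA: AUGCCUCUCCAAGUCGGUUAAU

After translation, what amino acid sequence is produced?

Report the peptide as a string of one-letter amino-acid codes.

start AUG at pos 0
pos 0: AUG -> M; peptide=M
pos 3: CCU -> P; peptide=MP
pos 6: CUC -> L; peptide=MPL
pos 9: CAA -> Q; peptide=MPLQ
pos 12: GUC -> V; peptide=MPLQV
pos 15: GGU -> G; peptide=MPLQVG
pos 18: UAA -> STOP

Answer: MPLQVG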